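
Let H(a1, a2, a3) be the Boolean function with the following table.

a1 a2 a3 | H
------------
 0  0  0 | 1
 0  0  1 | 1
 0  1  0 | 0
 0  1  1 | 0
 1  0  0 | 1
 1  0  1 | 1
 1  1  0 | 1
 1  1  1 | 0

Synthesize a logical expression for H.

The 0-rows are (0,1,0), (0,1,1), (1,1,1). Take each as a conjunction (¬a1·a2·¬a3, ¬a1·a2·a3, a1·a2·a3), form their disjunction, and complement — that gives a formula that is 1 everywhere H is.

H(a1, a2, a3) = not ((((not a1 and a2) and not a3) or ((not a1 and a2) and a3)) or ((a1 and a2) and a3))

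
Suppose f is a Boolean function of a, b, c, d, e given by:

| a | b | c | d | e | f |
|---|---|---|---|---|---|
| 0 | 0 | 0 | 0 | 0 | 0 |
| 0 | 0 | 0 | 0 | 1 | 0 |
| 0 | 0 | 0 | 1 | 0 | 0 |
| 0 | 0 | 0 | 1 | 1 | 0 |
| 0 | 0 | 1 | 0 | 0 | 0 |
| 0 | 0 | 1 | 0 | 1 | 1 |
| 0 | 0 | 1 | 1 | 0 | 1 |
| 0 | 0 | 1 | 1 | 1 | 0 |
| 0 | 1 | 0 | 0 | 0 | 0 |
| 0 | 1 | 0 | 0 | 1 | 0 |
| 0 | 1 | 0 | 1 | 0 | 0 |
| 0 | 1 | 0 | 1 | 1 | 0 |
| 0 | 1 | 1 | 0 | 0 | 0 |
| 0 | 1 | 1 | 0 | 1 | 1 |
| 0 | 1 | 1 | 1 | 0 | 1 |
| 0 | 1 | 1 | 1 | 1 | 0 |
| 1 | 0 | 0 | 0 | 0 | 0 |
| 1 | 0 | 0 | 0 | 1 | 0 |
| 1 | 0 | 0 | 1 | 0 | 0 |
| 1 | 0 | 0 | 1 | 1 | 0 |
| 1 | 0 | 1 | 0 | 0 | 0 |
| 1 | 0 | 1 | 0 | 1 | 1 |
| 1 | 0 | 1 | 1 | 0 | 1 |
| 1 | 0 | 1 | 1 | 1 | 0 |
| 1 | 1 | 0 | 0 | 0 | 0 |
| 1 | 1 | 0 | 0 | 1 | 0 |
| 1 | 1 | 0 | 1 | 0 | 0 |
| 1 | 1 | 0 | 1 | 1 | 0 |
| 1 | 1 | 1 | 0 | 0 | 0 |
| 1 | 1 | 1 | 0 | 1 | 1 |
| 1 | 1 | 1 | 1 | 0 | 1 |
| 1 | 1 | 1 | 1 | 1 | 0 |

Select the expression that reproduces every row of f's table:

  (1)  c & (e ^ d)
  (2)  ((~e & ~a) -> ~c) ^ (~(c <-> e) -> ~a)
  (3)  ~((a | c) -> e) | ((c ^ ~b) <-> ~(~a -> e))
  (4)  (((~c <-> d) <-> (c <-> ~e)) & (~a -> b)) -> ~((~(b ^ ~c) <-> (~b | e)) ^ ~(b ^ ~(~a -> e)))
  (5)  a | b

1

(2) fails at (0,0,1,0,0): the formula yields 1, f is 0.
(3) fails at (0,0,0,0,0): the formula yields 1, f is 0.
(4) fails at (0,0,0,0,0): the formula yields 1, f is 0.
(5) fails at (0,0,1,0,1): the formula yields 0, f is 1.
(1) is the remaining candidate, and it agrees with f on all 32 inputs.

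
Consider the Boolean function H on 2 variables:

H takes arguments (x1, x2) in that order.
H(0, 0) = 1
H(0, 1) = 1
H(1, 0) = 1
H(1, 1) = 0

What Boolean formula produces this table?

H(x1, x2) = ~(x1 & x2)

The output is 0 only when every input is 1 — NAND of all inputs.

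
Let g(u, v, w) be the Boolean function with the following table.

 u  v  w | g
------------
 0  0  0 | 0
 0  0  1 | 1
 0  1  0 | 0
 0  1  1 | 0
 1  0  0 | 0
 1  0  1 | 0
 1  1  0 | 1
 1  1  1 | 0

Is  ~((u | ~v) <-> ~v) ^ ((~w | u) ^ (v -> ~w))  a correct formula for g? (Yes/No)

Test each input against both g and the formula:
  u=0, v=0, w=0: formula gives 0, g = 0 ✓
  u=0, v=0, w=1: formula gives 1, g = 1 ✓
  u=0, v=1, w=0: formula gives 0, g = 0 ✓
  u=0, v=1, w=1: formula gives 0, g = 0 ✓
  u=1, v=0, w=0: formula gives 0, g = 0 ✓
  …and likewise for the remaining 3 rows.
No disagreement on any input; they are logically equivalent.

Yes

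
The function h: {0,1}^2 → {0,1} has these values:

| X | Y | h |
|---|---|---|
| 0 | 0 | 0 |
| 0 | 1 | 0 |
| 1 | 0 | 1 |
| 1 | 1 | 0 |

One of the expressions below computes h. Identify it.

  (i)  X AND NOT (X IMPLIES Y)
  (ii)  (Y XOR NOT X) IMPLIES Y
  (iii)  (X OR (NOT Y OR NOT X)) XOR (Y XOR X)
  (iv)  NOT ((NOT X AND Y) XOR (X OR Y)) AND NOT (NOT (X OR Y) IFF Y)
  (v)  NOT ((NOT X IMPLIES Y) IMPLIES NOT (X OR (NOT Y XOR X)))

(ii) disagrees with h on (0,1) (formula → 1, table → 0); rule it out.
(iii) disagrees with h on (0,0) (formula → 1, table → 0); rule it out.
(iv) disagrees with h on (0,0) (formula → 1, table → 0); rule it out.
(v) disagrees with h on (1,1) (formula → 1, table → 0); rule it out.
Only (i) survives; checking it on all 4 rows confirms it matches h.

i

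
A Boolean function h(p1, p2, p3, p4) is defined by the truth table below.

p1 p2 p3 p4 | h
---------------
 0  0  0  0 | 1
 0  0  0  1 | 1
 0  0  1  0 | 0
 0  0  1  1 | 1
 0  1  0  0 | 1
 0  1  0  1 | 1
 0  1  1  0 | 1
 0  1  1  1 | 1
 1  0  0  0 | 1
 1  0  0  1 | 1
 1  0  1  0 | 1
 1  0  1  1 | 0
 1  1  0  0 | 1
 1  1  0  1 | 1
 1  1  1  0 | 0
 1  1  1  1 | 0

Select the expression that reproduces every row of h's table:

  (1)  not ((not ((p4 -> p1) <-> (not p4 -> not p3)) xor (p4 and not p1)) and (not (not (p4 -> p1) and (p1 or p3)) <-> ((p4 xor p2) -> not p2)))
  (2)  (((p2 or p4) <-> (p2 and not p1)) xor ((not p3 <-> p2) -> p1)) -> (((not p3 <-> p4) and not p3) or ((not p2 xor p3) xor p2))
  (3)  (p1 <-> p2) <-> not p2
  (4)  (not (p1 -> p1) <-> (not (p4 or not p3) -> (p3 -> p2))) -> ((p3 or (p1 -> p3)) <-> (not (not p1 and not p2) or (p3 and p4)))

(1) disagrees with h on (1,0,1,0) (formula → 0, table → 1); rule it out.
(3) disagrees with h on (0,0,1,0) (formula → 1, table → 0); rule it out.
(4) disagrees with h on (1,0,1,1) (formula → 1, table → 0); rule it out.
(2) is the remaining candidate, and it agrees with h on all 16 inputs.

2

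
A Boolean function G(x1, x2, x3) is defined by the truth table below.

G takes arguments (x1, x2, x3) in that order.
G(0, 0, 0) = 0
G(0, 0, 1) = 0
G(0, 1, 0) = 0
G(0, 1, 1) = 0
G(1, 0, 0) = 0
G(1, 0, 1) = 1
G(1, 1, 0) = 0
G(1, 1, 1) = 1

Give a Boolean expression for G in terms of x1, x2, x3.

Collect the rows where G=1 — (1,0,1), (1,1,1) — and write one minterm per row: x1·¬x2·x3, x1·x2·x3. Their union (logical OR) reproduces the table exactly.

G(x1, x2, x3) = ((x1 ∧ ¬x2) ∧ x3) ∨ ((x1 ∧ x2) ∧ x3)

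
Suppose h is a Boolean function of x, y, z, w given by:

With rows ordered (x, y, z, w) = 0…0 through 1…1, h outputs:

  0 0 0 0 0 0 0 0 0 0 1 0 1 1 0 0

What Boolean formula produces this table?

Collect the rows where h=1 — (1,0,1,0), (1,1,0,0), (1,1,0,1) — and write one minterm per row: x·¬y·z·¬w, x·y·¬z·¬w, x·y·¬z·w. Their union (logical OR) reproduces the table exactly.

h(x, y, z, w) = ((((x & ~y) & z) & ~w) | (((x & y) & ~z) & ~w)) | (((x & y) & ~z) & w)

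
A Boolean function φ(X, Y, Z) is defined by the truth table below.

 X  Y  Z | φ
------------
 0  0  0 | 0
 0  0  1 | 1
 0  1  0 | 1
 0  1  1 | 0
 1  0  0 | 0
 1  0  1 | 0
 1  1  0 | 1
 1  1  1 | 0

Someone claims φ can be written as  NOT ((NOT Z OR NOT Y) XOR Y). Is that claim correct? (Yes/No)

No

Test each input against both φ and the formula:
  X=0, Y=0, Z=0: formula gives 0, φ = 0 ✓
  X=0, Y=0, Z=1: formula gives 0, but φ = 1 ✗
A single disagreement suffices: at (0,0,1) they differ, so the formula does not compute φ.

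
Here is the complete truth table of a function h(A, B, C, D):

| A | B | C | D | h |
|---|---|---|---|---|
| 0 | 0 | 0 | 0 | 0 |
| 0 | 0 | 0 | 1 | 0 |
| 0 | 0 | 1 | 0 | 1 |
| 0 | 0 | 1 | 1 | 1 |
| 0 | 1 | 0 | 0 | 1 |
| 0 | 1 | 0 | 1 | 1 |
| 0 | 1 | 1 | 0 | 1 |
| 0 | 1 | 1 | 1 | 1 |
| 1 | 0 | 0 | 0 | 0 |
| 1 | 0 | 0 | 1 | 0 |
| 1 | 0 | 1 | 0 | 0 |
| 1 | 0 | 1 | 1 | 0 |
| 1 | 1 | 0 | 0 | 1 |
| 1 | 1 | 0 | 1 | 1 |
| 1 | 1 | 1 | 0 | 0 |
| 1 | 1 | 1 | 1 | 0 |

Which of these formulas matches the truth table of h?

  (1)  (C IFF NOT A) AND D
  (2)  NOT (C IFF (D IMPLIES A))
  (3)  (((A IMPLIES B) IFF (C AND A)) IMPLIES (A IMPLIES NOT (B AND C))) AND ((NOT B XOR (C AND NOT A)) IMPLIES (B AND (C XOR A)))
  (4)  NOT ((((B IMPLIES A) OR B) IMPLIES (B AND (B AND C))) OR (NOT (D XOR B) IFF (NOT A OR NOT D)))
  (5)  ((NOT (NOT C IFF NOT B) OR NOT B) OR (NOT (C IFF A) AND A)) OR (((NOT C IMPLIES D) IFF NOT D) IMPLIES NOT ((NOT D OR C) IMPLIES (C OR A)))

(1) disagrees with h on (0,0,1,0) (formula → 0, table → 1); rule it out.
(2) disagrees with h on (0,0,0,0) (formula → 1, table → 0); rule it out.
(4) disagrees with h on (0,0,0,1) (formula → 1, table → 0); rule it out.
(5) disagrees with h on (0,0,0,0) (formula → 1, table → 0); rule it out.
Only (3) survives; checking it on all 16 rows confirms it matches h.

3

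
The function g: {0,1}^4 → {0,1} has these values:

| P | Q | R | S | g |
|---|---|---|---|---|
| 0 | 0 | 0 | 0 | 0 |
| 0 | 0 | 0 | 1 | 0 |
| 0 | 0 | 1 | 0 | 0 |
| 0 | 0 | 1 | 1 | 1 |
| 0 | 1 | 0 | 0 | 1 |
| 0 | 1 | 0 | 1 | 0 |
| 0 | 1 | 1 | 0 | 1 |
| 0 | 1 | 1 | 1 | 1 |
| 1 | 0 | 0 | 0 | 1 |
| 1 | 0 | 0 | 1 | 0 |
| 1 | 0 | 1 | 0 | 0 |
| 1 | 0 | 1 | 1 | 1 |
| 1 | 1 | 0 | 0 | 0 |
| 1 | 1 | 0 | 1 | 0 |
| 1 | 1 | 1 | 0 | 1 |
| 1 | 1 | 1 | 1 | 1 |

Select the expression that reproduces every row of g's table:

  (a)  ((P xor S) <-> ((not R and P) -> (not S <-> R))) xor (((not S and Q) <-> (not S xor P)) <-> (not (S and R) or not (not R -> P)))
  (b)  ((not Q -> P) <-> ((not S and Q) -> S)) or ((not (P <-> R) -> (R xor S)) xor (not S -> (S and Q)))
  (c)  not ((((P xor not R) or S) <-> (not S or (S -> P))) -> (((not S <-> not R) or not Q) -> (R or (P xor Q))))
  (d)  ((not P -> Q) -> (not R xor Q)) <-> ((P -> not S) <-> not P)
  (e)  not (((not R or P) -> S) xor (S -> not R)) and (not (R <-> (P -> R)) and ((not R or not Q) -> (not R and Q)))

(b): at (0,0,0,0) it gives 1, but g = 0 — eliminated.
(c): at (0,0,0,0) it gives 1, but g = 0 — eliminated.
(d): at (0,0,0,0) it gives 1, but g = 0 — eliminated.
(e): at (0,0,1,1) it gives 0, but g = 1 — eliminated.
(a) is the remaining candidate, and it agrees with g on all 16 inputs.

a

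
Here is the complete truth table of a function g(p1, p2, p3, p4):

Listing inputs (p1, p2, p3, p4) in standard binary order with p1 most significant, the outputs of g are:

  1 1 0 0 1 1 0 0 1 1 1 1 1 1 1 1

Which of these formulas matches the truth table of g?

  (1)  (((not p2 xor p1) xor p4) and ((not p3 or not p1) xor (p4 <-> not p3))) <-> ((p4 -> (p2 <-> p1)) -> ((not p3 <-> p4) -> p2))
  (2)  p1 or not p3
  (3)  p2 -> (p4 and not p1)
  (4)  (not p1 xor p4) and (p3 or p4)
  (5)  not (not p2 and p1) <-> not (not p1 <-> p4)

2

(1): at (0,0,1,0) it gives 1, but g = 0 — eliminated.
(3): at (0,0,1,0) it gives 1, but g = 0 — eliminated.
(4): at (0,0,0,0) it gives 0, but g = 1 — eliminated.
(5): at (0,0,0,1) it gives 0, but g = 1 — eliminated.
That leaves (2). Evaluating it on every row reproduces the table of g exactly.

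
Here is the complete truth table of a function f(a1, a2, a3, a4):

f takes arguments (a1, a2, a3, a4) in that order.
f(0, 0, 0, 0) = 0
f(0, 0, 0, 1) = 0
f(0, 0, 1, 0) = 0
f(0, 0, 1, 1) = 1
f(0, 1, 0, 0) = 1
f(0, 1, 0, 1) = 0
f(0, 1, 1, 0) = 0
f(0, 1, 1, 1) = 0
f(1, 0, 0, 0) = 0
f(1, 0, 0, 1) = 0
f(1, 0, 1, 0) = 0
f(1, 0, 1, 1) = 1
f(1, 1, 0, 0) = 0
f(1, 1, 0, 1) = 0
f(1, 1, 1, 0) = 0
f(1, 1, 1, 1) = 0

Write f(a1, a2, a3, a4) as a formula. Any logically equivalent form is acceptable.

f(a1, a2, a3, a4) = ((((¬a1 ∧ ¬a2) ∧ a3) ∧ a4) ∨ (((¬a1 ∧ a2) ∧ ¬a3) ∧ ¬a4)) ∨ (((a1 ∧ ¬a2) ∧ a3) ∧ a4)

Collect the rows where f=1 — (0,0,1,1), (0,1,0,0), (1,0,1,1) — and write one minterm per row: ¬a1·¬a2·a3·a4, ¬a1·a2·¬a3·¬a4, a1·¬a2·a3·a4. Their union (logical OR) reproduces the table exactly.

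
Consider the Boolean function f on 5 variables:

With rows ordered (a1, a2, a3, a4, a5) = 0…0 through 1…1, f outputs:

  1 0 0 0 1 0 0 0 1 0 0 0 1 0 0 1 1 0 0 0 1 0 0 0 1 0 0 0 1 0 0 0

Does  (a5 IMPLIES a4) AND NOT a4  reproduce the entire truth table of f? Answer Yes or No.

No

Evaluate (a5 IMPLIES a4) AND NOT a4 on each row and compare to f:
  a1=0, a2=0, a3=0, a4=0, a5=0: formula gives 1, f = 1 ✓
  a1=0, a2=0, a3=0, a4=0, a5=1: formula gives 0, f = 0 ✓
  a1=0, a2=0, a3=0, a4=1, a5=0: formula gives 0, f = 0 ✓
  a1=0, a2=0, a3=0, a4=1, a5=1: formula gives 0, f = 0 ✓
  …
  a1=0, a2=1, a3=1, a4=1, a5=1: formula gives 0, but f = 1 ✗
Row (0,1,1,1,1) is a counterexample, so the formula is not equivalent to f.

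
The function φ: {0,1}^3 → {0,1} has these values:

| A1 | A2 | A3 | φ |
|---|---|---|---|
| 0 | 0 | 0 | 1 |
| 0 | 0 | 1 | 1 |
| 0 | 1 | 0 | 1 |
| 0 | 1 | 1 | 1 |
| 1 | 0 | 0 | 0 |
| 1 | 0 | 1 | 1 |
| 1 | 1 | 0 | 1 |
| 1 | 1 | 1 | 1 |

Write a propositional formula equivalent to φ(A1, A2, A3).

φ(A1, A2, A3) = ¬((A1 ∧ ¬A2) ∧ ¬A3)

Only row (1,0,0) gives 0. So φ is 1 everywhere except there — the complement of the minterm A1·¬A2·¬A3.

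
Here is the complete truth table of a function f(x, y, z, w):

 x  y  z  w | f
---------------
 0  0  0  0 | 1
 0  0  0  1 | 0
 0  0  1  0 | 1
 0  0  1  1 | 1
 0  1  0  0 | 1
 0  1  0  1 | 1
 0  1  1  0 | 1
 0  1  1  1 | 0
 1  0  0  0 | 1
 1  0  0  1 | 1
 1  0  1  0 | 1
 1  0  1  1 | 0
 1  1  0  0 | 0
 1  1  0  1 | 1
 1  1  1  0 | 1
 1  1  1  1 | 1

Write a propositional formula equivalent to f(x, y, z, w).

f(x, y, z, w) = not ((((((not x and not y) and not z) and w) or (((not x and y) and z) and w)) or (((x and not y) and z) and w)) or (((x and y) and not z) and not w))

f is 0 on only 4 rows — (0,0,0,1), (0,1,1,1), (1,0,1,1), (1,1,0,0). Writing each as a minterm (¬x·¬y·¬z·w, ¬x·y·z·w, x·¬y·z·w, x·y·¬z·¬w) and OR-ing them characterizes exactly where f=0, so f is the negation of that disjunction.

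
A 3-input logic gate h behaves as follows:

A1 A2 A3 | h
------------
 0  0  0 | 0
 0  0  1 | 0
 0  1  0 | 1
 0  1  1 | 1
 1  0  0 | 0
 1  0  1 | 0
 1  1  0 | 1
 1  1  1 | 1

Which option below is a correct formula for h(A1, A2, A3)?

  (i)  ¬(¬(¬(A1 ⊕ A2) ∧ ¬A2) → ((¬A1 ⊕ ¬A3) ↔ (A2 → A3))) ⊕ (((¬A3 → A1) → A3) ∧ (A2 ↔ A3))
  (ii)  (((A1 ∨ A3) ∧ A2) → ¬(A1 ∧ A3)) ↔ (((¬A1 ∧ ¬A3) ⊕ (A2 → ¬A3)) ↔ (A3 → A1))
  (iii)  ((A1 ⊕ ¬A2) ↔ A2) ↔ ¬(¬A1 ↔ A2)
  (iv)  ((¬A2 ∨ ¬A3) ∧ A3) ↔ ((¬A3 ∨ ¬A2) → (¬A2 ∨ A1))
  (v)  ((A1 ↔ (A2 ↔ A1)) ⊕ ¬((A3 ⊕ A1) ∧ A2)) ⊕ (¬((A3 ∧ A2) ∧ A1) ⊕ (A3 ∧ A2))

iii

(i) fails at (0,0,0): the formula yields 1, h is 0.
(ii) fails at (0,1,0): the formula yields 0, h is 1.
(iv) fails at (0,0,1): the formula yields 1, h is 0.
(v) fails at (1,1,0): the formula yields 0, h is 1.
That leaves (iii). Evaluating it on every row reproduces the table of h exactly.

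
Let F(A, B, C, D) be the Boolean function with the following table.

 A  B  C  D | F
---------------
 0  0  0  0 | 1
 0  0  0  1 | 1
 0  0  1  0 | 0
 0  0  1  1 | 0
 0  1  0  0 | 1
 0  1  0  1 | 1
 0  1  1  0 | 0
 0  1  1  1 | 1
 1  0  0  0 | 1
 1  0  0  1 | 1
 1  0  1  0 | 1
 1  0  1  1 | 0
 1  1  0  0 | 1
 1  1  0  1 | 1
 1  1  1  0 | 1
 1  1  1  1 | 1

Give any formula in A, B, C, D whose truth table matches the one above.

There are just 4 zero rows: (0,0,1,0), (0,0,1,1), (0,1,1,0), (1,0,1,1). Their minterms are ¬A·¬B·C·¬D, ¬A·¬B·C·D, ¬A·B·C·¬D, A·¬B·C·D; the OR of those covers precisely the 0-outputs, and negating it yields F.

F(A, B, C, D) = ¬((((((¬A ∧ ¬B) ∧ C) ∧ ¬D) ∨ (((¬A ∧ ¬B) ∧ C) ∧ D)) ∨ (((¬A ∧ B) ∧ C) ∧ ¬D)) ∨ (((A ∧ ¬B) ∧ C) ∧ D))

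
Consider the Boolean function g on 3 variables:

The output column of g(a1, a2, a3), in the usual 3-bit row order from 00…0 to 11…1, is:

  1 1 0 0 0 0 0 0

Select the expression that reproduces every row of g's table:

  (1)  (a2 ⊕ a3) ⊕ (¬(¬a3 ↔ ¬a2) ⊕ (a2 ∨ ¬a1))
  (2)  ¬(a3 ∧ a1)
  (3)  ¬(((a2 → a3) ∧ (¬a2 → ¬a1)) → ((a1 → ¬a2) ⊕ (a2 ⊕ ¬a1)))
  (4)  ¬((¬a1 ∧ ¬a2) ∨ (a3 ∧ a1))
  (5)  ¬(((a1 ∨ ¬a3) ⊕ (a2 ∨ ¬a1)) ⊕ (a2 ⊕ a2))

3

(1) disagrees with g on (0,1,0) (formula → 1, table → 0); rule it out.
(2) disagrees with g on (0,1,0) (formula → 1, table → 0); rule it out.
(4) disagrees with g on (0,0,0) (formula → 0, table → 1); rule it out.
(5) disagrees with g on (0,0,1) (formula → 0, table → 1); rule it out.
Only (3) survives; checking it on all 8 rows confirms it matches g.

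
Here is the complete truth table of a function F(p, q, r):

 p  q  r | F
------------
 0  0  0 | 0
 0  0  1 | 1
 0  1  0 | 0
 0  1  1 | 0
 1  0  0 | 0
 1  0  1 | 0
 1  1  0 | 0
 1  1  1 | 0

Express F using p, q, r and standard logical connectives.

F is 1 on exactly one input, (0,0,1), whose minterm is ¬p·¬q·r. So F is just that conjunction.

F(p, q, r) = (¬p ∧ ¬q) ∧ r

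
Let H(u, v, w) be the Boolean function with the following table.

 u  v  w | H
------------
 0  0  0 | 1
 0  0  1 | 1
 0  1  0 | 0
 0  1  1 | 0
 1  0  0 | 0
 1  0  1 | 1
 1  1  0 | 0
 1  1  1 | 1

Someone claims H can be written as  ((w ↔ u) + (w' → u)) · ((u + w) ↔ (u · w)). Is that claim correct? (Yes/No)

No

Evaluate ((w ↔ u) + (w' → u)) · ((u + w) ↔ (u · w)) on each row and compare to H:
  u=0, v=0, w=0: formula gives 1, H = 1 ✓
  u=0, v=0, w=1: formula gives 0, but H = 1 ✗
Row (0,0,1) is a counterexample, so the formula is not equivalent to H.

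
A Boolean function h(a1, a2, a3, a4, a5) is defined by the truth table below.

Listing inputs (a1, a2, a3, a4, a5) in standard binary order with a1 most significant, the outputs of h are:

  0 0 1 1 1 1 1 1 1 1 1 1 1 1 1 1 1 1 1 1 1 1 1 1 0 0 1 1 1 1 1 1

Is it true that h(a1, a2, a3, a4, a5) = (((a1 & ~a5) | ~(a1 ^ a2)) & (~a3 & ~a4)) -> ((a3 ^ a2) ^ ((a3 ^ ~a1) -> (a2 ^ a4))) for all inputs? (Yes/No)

Test each input against both h and the formula:
  a1=0, a2=0, a3=0, a4=0, a5=0: formula gives 0, h = 0 ✓
  a1=0, a2=0, a3=0, a4=0, a5=1: formula gives 0, h = 0 ✓
  a1=0, a2=0, a3=0, a4=1, a5=0: formula gives 1, h = 1 ✓
  a1=0, a2=0, a3=0, a4=1, a5=1: formula gives 1, h = 1 ✓
  …and likewise for the remaining 28 rows.
No disagreement on any input; they are logically equivalent.

Yes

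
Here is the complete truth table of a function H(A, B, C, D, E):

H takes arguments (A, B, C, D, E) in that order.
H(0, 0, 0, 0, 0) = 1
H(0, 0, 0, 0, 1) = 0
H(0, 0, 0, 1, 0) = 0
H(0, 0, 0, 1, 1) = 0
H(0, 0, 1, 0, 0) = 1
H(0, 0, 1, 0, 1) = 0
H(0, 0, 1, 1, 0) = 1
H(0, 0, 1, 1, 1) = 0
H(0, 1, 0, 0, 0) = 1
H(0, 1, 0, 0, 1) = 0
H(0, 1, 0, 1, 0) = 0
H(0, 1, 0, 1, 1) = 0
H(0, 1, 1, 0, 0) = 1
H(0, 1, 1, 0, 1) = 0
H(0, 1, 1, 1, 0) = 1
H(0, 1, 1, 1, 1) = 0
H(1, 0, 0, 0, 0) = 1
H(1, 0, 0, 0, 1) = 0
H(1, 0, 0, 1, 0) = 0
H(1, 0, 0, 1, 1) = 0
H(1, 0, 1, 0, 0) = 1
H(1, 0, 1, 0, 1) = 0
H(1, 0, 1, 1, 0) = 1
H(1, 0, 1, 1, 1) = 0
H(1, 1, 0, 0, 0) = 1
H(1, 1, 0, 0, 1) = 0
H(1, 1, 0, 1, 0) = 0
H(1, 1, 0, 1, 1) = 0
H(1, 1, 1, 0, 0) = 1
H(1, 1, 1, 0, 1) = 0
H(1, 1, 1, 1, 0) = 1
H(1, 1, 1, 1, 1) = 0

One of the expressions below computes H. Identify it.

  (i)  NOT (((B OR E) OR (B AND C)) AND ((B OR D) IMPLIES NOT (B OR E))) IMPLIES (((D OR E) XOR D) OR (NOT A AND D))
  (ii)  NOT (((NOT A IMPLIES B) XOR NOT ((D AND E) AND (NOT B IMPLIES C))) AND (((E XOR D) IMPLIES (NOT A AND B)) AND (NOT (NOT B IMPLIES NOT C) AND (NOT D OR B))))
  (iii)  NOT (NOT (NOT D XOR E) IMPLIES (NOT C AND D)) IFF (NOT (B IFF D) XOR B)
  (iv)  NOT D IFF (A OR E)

iii

(i) disagrees with H on (0,0,0,0,0) (formula → 0, table → 1); rule it out.
(ii) disagrees with H on (0,0,0,0,1) (formula → 1, table → 0); rule it out.
(iv) disagrees with H on (0,0,0,0,0) (formula → 0, table → 1); rule it out.
(iii) is the remaining candidate, and it agrees with H on all 32 inputs.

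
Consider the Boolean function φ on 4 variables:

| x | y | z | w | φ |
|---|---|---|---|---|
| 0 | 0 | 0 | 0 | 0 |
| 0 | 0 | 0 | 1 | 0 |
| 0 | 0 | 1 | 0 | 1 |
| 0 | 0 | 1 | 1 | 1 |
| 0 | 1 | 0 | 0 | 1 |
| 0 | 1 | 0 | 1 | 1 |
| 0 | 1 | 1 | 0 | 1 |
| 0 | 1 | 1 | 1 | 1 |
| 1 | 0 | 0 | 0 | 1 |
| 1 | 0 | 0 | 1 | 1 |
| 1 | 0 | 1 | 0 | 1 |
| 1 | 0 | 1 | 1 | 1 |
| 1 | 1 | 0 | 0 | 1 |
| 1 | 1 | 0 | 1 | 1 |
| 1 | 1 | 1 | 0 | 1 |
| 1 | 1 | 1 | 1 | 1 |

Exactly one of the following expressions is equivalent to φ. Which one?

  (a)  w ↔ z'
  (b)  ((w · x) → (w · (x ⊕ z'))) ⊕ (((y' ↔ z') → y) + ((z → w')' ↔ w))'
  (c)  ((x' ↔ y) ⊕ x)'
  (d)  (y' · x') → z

d

(a): at (0,0,0,1) it gives 1, but φ = 0 — eliminated.
(b): at (0,0,0,0) it gives 1, but φ = 0 — eliminated.
(c): at (0,0,0,0) it gives 1, but φ = 0 — eliminated.
(d) is the remaining candidate, and it agrees with φ on all 16 inputs.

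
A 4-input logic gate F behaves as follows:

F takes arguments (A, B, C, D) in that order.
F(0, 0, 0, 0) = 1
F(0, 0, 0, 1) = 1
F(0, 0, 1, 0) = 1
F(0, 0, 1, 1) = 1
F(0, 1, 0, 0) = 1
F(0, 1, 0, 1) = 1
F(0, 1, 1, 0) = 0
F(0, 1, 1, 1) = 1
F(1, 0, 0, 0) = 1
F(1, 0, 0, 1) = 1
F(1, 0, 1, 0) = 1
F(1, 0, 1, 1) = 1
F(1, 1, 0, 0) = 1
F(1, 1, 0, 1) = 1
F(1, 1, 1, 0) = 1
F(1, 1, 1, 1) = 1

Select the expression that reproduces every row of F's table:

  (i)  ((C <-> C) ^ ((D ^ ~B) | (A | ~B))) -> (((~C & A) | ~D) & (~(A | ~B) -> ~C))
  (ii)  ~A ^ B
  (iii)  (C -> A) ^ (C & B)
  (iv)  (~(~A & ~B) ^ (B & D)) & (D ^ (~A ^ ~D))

i

(ii): at (0,1,0,0) it gives 0, but F = 1 — eliminated.
(iii): at (0,0,1,0) it gives 0, but F = 1 — eliminated.
(iv): at (0,0,0,0) it gives 0, but F = 1 — eliminated.
(i) is the remaining candidate, and it agrees with F on all 16 inputs.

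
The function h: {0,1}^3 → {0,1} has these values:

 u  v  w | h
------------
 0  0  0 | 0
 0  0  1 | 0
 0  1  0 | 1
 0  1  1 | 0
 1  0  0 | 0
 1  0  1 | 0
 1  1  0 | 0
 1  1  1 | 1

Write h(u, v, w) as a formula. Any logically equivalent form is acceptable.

The 1-rows are (0,1,0), (1,1,1). Each contributes one minterm — ¬u·v·¬w; u·v·w — and their disjunction is a sum-of-products form of h.

h(u, v, w) = ((u' · v) · w') + ((u · v) · w)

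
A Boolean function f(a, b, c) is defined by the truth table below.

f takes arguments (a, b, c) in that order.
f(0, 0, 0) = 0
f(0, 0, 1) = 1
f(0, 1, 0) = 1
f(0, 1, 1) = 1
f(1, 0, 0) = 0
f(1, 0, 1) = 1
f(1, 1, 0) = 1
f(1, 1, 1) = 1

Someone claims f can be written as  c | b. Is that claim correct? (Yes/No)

Yes

Check the formula against f row by row:
  a=0, b=0, c=0: formula gives 0, f = 0 ✓
  a=0, b=0, c=1: formula gives 1, f = 1 ✓
  a=0, b=1, c=0: formula gives 1, f = 1 ✓
  a=0, b=1, c=1: formula gives 1, f = 1 ✓
  a=1, b=0, c=0: formula gives 0, f = 0 ✓
  …and likewise for the remaining 3 rows.
No disagreement on any input; they are logically equivalent.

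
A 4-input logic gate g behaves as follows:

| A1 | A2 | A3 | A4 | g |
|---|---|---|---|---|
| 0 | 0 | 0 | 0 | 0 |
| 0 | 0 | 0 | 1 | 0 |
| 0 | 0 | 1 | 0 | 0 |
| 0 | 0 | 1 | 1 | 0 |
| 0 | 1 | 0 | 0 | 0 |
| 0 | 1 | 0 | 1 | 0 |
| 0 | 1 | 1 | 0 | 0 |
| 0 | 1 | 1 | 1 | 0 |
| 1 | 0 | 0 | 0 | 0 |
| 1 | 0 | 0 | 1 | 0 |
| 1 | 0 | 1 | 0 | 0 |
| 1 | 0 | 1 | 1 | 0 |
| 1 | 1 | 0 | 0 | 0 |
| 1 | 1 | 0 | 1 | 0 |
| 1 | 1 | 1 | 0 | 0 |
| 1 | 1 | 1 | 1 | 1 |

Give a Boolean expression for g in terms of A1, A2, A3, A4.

The output is 1 only when every input is 1 — the AND of all inputs.

g(A1, A2, A3, A4) = ((A1 & A2) & A3) & A4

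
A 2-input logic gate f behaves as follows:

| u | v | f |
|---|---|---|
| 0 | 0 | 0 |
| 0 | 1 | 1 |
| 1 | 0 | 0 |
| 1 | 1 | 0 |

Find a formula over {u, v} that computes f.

1 only at (0,1): NOT u AND v.

f(u, v) = ¬u ∧ v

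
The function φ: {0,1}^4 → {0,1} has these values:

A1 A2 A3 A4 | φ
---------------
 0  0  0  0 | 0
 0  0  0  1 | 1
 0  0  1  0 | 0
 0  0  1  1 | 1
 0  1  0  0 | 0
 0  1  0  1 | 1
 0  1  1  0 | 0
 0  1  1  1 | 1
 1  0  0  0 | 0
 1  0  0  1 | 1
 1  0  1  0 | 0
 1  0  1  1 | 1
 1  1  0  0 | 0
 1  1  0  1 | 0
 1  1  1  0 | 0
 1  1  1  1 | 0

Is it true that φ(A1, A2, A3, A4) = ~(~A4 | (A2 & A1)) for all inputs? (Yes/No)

Yes

Evaluate ~(~A4 | (A2 & A1)) on each row and compare to φ:
  A1=0, A2=0, A3=0, A4=0: formula gives 0, φ = 0 ✓
  A1=0, A2=0, A3=0, A4=1: formula gives 1, φ = 1 ✓
  A1=0, A2=0, A3=1, A4=0: formula gives 0, φ = 0 ✓
  A1=0, A2=0, A3=1, A4=1: formula gives 1, φ = 1 ✓
  …and likewise for the remaining 12 rows.
All 16 rows match — the expression computes φ exactly.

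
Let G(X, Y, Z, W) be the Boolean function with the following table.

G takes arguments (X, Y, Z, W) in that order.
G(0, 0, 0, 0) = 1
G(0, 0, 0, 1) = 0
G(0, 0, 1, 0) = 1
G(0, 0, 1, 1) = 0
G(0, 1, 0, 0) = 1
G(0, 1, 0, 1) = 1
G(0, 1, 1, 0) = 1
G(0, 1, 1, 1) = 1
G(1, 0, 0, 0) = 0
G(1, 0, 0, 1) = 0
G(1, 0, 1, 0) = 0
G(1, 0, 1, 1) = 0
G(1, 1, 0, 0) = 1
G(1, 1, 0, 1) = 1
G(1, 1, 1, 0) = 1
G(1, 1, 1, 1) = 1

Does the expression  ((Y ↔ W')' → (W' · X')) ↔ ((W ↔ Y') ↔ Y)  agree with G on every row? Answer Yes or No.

Yes

Test each input against both G and the formula:
  X=0, Y=0, Z=0, W=0: formula gives 1, G = 1 ✓
  X=0, Y=0, Z=0, W=1: formula gives 0, G = 0 ✓
  X=0, Y=0, Z=1, W=0: formula gives 1, G = 1 ✓
  X=0, Y=0, Z=1, W=1: formula gives 0, G = 0 ✓
  …and likewise for the remaining 12 rows.
No disagreement on any input; they are logically equivalent.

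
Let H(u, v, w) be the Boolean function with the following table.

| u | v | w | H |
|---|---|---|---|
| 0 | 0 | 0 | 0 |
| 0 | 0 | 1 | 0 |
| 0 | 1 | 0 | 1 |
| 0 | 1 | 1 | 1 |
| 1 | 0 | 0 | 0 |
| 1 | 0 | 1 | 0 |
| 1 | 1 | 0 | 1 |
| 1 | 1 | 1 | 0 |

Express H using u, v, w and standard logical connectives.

H=1 on 3 inputs: (0,1,0), (0,1,1), (1,1,0). Reading each as a conjunction of literals (¬u·v·¬w, ¬u·v·w, u·v·¬w) and taking the OR gives the canonical DNF.

H(u, v, w) = (((~u & v) & ~w) | ((~u & v) & w)) | ((u & v) & ~w)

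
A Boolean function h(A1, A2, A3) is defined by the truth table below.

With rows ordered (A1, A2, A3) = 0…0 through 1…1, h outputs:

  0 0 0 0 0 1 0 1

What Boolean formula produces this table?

h(A1, A2, A3) = ((A1 ∧ ¬A2) ∧ A3) ∨ ((A1 ∧ A2) ∧ A3)

h=1 on 2 inputs: (1,0,1), (1,1,1). Reading each as a conjunction of literals (A1·¬A2·A3, A1·A2·A3) and taking the OR gives the canonical DNF.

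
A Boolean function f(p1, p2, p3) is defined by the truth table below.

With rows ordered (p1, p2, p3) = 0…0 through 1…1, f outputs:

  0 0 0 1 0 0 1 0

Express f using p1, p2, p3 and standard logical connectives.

f=1 on 2 inputs: (0,1,1), (1,1,0). Reading each as a conjunction of literals (¬p1·p2·p3, p1·p2·¬p3) and taking the OR gives the canonical DNF.

f(p1, p2, p3) = ((NOT p1 AND p2) AND p3) OR ((p1 AND p2) AND NOT p3)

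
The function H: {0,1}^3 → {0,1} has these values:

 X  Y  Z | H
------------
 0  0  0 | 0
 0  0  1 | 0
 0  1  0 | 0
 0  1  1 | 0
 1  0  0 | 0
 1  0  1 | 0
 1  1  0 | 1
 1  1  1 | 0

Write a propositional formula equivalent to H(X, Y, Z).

Only row (1,1,0) gives 1. That row's minterm X·Y·¬Z is H directly.

H(X, Y, Z) = (X · Y) · Z'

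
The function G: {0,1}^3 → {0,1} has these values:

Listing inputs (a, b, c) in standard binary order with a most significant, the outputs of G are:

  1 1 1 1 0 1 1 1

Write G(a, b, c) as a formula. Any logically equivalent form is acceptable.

G is 0 on exactly one input, (1,0,0), whose minterm is a·¬b·¬c. So G is the negation of that single conjunction.

G(a, b, c) = ¬((a ∧ ¬b) ∧ ¬c)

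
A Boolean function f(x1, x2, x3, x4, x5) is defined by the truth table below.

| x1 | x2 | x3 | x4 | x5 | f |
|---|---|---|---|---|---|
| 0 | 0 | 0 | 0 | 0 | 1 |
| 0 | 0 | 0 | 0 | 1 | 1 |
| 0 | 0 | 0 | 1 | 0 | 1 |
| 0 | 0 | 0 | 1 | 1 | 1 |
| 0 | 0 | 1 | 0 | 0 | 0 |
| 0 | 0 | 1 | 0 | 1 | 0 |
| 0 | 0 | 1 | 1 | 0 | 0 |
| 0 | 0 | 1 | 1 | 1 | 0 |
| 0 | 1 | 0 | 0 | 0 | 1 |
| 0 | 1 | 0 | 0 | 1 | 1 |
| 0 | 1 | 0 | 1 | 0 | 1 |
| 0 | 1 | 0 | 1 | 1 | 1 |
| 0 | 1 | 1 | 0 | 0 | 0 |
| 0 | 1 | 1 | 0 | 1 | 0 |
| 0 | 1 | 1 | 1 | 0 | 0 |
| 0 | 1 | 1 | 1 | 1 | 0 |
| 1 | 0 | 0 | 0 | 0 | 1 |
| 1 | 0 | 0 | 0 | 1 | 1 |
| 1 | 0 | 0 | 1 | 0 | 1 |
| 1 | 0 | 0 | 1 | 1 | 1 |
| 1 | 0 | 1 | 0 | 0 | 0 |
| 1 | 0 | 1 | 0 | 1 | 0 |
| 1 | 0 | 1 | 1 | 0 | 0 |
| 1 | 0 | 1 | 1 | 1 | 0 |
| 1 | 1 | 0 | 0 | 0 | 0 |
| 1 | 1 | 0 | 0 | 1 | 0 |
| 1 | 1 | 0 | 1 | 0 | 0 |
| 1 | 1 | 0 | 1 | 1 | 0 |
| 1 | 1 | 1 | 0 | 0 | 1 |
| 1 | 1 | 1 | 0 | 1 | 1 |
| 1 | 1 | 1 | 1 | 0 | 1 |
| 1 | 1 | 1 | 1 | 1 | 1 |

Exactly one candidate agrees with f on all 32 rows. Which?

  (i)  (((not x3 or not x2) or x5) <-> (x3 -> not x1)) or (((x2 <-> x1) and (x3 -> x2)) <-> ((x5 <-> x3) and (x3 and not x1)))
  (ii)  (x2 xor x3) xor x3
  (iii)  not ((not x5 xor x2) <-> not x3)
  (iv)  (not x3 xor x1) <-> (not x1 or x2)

iv

(i): at (0,0,1,0,0) it gives 1, but f = 0 — eliminated.
(ii): at (0,0,0,0,0) it gives 0, but f = 1 — eliminated.
(iii): at (0,0,0,0,0) it gives 0, but f = 1 — eliminated.
(iv) is the remaining candidate, and it agrees with f on all 32 inputs.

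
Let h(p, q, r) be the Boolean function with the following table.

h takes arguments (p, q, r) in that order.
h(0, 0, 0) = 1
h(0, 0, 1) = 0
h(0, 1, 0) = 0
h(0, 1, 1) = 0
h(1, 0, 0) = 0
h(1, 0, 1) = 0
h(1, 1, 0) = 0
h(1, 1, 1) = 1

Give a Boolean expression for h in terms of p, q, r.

Collect the rows where h=1 — (0,0,0), (1,1,1) — and write one minterm per row: ¬p·¬q·¬r, p·q·r. Their union (logical OR) reproduces the table exactly.

h(p, q, r) = ((p' · q') · r') + ((p · q) · r)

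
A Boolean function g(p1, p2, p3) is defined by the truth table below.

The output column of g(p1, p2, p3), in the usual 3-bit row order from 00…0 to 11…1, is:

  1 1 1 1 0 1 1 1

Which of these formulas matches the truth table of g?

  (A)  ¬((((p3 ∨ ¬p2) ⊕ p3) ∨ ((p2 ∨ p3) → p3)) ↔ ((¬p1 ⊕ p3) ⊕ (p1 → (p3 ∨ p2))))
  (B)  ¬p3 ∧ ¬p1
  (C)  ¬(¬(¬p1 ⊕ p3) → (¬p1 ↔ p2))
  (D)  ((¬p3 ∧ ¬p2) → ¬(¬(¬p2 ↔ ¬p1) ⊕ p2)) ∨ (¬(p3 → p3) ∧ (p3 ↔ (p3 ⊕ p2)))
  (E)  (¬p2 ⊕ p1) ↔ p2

D

(A): at (0,0,1) it gives 0, but g = 1 — eliminated.
(B): at (0,0,1) it gives 0, but g = 1 — eliminated.
(C): at (0,0,0) it gives 0, but g = 1 — eliminated.
(E): at (0,0,0) it gives 0, but g = 1 — eliminated.
Only (D) survives; checking it on all 8 rows confirms it matches g.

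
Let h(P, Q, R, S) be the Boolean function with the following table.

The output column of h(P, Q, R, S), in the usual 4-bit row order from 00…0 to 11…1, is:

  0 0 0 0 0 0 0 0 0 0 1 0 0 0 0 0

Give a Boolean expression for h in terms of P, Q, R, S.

h(P, Q, R, S) = ((P AND NOT Q) AND R) AND NOT S

Only row (1,0,1,0) gives 1. That row's minterm P·¬Q·R·¬S is h directly.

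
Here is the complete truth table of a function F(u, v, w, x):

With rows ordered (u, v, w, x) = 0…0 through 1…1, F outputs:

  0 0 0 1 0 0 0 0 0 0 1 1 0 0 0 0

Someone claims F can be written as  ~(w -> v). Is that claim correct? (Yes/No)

No

Evaluate ~(w -> v) on each row and compare to F:
  u=0, v=0, w=0, x=0: formula gives 0, F = 0 ✓
  u=0, v=0, w=0, x=1: formula gives 0, F = 0 ✓
  u=0, v=0, w=1, x=0: formula gives 1, but F = 0 ✗
A single disagreement suffices: at (0,0,1,0) they differ, so the formula does not compute F.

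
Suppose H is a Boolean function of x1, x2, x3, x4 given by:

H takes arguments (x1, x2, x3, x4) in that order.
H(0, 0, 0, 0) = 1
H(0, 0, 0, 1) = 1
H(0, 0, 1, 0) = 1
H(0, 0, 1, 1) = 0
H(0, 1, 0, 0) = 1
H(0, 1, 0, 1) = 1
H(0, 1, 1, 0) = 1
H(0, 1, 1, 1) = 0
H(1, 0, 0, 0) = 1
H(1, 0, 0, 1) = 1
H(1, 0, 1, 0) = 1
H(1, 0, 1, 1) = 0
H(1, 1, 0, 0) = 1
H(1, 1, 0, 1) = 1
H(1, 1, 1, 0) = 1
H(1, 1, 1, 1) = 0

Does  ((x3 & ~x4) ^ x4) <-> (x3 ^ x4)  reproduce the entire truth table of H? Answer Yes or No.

Evaluate ((x3 & ~x4) ^ x4) <-> (x3 ^ x4) on each row and compare to H:
  x1=0, x2=0, x3=0, x4=0: formula gives 1, H = 1 ✓
  x1=0, x2=0, x3=0, x4=1: formula gives 1, H = 1 ✓
  x1=0, x2=0, x3=1, x4=0: formula gives 1, H = 1 ✓
  x1=0, x2=0, x3=1, x4=1: formula gives 0, H = 0 ✓
  …and likewise for the remaining 12 rows.
All 16 rows match — the expression computes H exactly.

Yes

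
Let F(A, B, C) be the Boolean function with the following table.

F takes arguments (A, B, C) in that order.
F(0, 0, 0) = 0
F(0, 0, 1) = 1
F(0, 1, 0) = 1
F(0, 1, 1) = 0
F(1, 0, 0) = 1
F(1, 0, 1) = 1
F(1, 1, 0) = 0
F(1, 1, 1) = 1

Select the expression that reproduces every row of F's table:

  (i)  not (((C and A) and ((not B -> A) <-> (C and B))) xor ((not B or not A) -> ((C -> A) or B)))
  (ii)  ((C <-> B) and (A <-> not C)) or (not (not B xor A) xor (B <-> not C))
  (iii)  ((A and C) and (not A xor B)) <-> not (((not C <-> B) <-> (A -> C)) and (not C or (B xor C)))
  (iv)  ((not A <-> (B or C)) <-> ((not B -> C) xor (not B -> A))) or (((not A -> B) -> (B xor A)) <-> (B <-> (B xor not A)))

iii

(i) disagrees with F on (0,1,0) (formula → 0, table → 1); rule it out.
(ii) disagrees with F on (0,1,0) (formula → 0, table → 1); rule it out.
(iv) disagrees with F on (0,0,0) (formula → 1, table → 0); rule it out.
That leaves (iii). Evaluating it on every row reproduces the table of F exactly.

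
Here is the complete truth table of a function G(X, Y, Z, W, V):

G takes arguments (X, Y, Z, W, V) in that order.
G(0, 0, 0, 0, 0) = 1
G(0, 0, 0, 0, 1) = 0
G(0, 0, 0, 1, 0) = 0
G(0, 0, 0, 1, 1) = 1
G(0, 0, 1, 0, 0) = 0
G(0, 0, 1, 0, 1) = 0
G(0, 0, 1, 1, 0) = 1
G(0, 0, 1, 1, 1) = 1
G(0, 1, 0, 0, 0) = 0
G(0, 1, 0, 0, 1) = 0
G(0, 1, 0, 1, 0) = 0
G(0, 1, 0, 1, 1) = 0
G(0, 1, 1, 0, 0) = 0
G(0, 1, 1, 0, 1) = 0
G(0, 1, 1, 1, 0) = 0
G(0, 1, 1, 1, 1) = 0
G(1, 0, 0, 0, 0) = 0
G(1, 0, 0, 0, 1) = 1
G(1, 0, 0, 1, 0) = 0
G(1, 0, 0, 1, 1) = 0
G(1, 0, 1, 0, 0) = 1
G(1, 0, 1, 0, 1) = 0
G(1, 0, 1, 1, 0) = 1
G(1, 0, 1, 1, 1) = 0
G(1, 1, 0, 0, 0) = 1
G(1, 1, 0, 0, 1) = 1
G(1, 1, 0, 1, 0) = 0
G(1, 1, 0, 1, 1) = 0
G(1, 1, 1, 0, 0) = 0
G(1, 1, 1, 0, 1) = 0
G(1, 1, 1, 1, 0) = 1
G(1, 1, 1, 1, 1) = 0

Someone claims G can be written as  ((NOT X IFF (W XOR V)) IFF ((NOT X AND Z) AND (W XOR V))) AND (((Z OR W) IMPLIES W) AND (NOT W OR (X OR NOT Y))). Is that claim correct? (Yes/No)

Evaluate ((NOT X IFF (W XOR V)) IFF ((NOT X AND Z) AND (W XOR V))) AND (((Z OR W) IMPLIES W) AND (NOT W OR (X OR NOT Y))) on each row and compare to G:
  X=0, Y=0, Z=0, W=0, V=0: formula gives 1, G = 1 ✓
  X=0, Y=0, Z=0, W=0, V=1: formula gives 0, G = 0 ✓
  X=0, Y=0, Z=0, W=1, V=0: formula gives 0, G = 0 ✓
  X=0, Y=0, Z=0, W=1, V=1: formula gives 1, G = 1 ✓
  …
  X=0, Y=1, Z=0, W=0, V=0: formula gives 1, but G = 0 ✗
A single disagreement suffices: at (0,1,0,0,0) they differ, so the formula does not compute G.

No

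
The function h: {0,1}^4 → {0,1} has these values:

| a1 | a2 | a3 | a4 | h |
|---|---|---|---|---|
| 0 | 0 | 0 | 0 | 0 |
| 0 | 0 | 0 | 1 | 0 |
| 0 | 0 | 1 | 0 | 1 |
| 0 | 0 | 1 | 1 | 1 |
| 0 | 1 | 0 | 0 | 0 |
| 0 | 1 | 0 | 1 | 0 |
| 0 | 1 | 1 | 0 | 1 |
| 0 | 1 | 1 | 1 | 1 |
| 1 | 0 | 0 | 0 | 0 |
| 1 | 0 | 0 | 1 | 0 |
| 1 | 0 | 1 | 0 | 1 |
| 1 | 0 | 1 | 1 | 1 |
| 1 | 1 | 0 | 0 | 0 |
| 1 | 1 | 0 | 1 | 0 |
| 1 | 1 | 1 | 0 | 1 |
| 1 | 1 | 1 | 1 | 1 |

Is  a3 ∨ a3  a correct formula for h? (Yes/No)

Yes

Check the formula against h row by row:
  a1=0, a2=0, a3=0, a4=0: formula gives 0, h = 0 ✓
  a1=0, a2=0, a3=0, a4=1: formula gives 0, h = 0 ✓
  a1=0, a2=0, a3=1, a4=0: formula gives 1, h = 1 ✓
  a1=0, a2=0, a3=1, a4=1: formula gives 1, h = 1 ✓
  … (the remaining 12 rows also agree.)
Every row agrees, so the formula is equivalent.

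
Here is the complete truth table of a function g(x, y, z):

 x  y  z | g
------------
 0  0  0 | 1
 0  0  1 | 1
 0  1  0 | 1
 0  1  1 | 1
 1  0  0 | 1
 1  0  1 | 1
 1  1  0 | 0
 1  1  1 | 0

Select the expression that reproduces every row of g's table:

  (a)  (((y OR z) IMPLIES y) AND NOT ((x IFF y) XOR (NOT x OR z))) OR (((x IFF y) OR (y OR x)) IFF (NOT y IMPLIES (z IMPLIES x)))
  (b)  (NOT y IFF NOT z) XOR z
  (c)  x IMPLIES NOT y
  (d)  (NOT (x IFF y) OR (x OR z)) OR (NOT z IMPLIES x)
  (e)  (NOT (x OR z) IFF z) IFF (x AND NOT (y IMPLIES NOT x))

(a): at (0,0,1) it gives 0, but g = 1 — eliminated.
(b): at (0,1,0) it gives 0, but g = 1 — eliminated.
(d): at (0,0,0) it gives 0, but g = 1 — eliminated.
(e): at (1,0,0) it gives 0, but g = 1 — eliminated.
Only (c) survives; checking it on all 8 rows confirms it matches g.

c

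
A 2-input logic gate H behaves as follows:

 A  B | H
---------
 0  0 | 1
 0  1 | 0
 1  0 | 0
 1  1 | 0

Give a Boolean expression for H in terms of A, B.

The output is 1 only when every input is 0 — NOR of all inputs.

H(A, B) = NOT (A OR B)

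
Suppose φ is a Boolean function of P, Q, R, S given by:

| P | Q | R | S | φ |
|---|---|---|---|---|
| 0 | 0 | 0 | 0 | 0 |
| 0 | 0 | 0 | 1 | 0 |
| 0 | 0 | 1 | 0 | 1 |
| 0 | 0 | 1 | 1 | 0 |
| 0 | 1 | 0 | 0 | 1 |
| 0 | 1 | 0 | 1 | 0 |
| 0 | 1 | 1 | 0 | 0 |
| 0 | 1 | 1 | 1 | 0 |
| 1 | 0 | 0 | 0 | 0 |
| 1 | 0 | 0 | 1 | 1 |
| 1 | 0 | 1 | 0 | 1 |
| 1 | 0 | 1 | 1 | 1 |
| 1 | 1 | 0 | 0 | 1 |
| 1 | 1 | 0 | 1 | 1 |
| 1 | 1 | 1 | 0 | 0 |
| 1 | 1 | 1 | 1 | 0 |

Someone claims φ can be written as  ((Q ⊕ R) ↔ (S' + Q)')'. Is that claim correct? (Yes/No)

No

Evaluate ((Q ⊕ R) ↔ (S' + Q)')' on each row and compare to φ:
  P=0, Q=0, R=0, S=0: formula gives 0, φ = 0 ✓
  P=0, Q=0, R=0, S=1: formula gives 1, but φ = 0 ✗
Row (0,0,0,1) is a counterexample, so the formula is not equivalent to φ.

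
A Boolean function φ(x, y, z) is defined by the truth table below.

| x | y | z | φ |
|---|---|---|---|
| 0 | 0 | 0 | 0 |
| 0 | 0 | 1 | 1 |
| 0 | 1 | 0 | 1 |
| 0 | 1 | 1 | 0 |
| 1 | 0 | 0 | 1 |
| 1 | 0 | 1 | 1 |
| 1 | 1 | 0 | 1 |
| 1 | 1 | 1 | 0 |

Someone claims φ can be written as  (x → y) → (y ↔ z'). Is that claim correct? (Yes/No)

Yes

Test each input against both φ and the formula:
  x=0, y=0, z=0: formula gives 0, φ = 0 ✓
  x=0, y=0, z=1: formula gives 1, φ = 1 ✓
  x=0, y=1, z=0: formula gives 1, φ = 1 ✓
  x=0, y=1, z=1: formula gives 0, φ = 0 ✓
  x=1, y=0, z=0: formula gives 1, φ = 1 ✓
  … (the remaining 3 rows also agree.)
Every row agrees, so the formula is equivalent.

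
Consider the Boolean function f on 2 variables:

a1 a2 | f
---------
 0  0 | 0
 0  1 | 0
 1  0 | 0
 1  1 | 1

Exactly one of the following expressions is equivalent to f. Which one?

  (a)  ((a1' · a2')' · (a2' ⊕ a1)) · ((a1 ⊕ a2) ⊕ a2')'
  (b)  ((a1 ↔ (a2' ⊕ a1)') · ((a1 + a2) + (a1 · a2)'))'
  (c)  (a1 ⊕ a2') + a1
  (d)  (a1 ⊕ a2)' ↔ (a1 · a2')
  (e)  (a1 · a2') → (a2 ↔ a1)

a

(b) disagrees with f on (0,1) (formula → 1, table → 0); rule it out.
(c) disagrees with f on (0,0) (formula → 1, table → 0); rule it out.
(d) disagrees with f on (0,1) (formula → 1, table → 0); rule it out.
(e) disagrees with f on (0,0) (formula → 1, table → 0); rule it out.
That leaves (a). Evaluating it on every row reproduces the table of f exactly.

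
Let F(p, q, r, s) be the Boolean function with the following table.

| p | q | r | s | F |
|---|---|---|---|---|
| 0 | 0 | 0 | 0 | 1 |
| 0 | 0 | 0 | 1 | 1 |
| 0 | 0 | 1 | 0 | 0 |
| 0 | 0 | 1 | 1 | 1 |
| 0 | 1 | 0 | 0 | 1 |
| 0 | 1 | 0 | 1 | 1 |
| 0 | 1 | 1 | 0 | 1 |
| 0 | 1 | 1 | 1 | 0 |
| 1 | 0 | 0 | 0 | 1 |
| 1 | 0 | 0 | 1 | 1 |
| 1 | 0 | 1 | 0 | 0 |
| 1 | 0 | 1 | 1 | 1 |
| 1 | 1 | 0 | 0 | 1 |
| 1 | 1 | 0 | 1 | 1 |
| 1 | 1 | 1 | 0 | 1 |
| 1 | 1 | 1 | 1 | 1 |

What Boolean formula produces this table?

F(p, q, r, s) = (((((p' · q') · r) · s') + (((p' · q) · r) · s)) + (((p · q') · r) · s'))'

There are just 3 zero rows: (0,0,1,0), (0,1,1,1), (1,0,1,0). Their minterms are ¬p·¬q·r·¬s, ¬p·q·r·s, p·¬q·r·¬s; the OR of those covers precisely the 0-outputs, and negating it yields F.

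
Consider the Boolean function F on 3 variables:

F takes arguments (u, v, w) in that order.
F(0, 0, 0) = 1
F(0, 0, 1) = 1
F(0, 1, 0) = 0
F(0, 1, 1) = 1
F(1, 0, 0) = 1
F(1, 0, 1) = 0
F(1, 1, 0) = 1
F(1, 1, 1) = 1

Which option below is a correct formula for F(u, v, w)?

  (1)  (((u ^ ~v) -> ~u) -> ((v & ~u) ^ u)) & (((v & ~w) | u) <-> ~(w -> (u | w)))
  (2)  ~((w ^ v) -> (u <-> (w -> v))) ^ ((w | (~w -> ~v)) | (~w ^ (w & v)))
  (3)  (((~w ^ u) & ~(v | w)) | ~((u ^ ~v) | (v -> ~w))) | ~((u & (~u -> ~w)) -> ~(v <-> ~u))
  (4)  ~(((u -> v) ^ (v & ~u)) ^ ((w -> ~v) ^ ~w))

2

(1) fails at (0,0,0): the formula yields 0, F is 1.
(3) fails at (0,0,1): the formula yields 0, F is 1.
(4) fails at (0,0,0): the formula yields 0, F is 1.
That leaves (2). Evaluating it on every row reproduces the table of F exactly.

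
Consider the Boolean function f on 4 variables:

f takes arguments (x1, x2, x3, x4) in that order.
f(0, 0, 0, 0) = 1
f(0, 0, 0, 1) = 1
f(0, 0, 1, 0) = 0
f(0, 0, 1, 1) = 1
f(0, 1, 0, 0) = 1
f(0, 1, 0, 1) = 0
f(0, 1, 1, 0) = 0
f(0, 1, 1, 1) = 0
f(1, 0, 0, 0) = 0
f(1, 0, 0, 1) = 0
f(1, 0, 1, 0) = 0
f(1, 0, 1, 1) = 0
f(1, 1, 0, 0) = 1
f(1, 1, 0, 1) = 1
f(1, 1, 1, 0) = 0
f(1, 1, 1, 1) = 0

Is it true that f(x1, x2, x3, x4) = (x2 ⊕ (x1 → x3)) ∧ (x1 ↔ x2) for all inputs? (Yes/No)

Evaluate (x2 ⊕ (x1 → x3)) ∧ (x1 ↔ x2) on each row and compare to f:
  x1=0, x2=0, x3=0, x4=0: formula gives 1, f = 1 ✓
  x1=0, x2=0, x3=0, x4=1: formula gives 1, f = 1 ✓
  x1=0, x2=0, x3=1, x4=0: formula gives 1, but f = 0 ✗
Since they disagree at (0,0,1,0), the expression is not a correct formula for f.

No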